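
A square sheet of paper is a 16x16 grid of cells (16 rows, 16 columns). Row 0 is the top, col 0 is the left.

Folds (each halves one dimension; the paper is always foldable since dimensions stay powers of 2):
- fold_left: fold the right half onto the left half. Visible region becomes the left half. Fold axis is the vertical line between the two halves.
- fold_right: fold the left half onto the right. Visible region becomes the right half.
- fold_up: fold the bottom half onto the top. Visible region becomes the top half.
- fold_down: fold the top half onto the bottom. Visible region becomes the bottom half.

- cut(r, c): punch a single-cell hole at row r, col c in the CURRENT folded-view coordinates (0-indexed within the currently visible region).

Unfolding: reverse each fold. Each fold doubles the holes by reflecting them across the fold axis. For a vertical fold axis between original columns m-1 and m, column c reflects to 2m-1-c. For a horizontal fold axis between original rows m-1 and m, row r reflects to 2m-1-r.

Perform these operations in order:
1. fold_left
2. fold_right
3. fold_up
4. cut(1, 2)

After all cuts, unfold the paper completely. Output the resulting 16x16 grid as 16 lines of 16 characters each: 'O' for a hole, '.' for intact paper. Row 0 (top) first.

Answer: ................
.O....O..O....O.
................
................
................
................
................
................
................
................
................
................
................
................
.O....O..O....O.
................

Derivation:
Op 1 fold_left: fold axis v@8; visible region now rows[0,16) x cols[0,8) = 16x8
Op 2 fold_right: fold axis v@4; visible region now rows[0,16) x cols[4,8) = 16x4
Op 3 fold_up: fold axis h@8; visible region now rows[0,8) x cols[4,8) = 8x4
Op 4 cut(1, 2): punch at orig (1,6); cuts so far [(1, 6)]; region rows[0,8) x cols[4,8) = 8x4
Unfold 1 (reflect across h@8): 2 holes -> [(1, 6), (14, 6)]
Unfold 2 (reflect across v@4): 4 holes -> [(1, 1), (1, 6), (14, 1), (14, 6)]
Unfold 3 (reflect across v@8): 8 holes -> [(1, 1), (1, 6), (1, 9), (1, 14), (14, 1), (14, 6), (14, 9), (14, 14)]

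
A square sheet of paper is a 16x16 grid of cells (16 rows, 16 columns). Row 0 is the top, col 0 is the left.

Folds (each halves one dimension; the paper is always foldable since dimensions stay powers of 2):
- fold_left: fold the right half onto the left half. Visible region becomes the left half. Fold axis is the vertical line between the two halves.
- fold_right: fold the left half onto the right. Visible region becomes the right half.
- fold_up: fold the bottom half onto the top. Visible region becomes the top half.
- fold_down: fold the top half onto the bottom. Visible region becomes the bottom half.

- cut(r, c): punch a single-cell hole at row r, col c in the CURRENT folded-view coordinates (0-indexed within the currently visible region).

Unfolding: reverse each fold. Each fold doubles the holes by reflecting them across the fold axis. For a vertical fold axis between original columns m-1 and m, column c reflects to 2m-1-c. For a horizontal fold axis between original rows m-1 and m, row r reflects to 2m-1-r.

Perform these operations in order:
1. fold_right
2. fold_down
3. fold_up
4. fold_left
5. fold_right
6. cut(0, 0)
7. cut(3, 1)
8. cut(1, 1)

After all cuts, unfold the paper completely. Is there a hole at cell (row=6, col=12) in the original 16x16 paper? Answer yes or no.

Answer: yes

Derivation:
Op 1 fold_right: fold axis v@8; visible region now rows[0,16) x cols[8,16) = 16x8
Op 2 fold_down: fold axis h@8; visible region now rows[8,16) x cols[8,16) = 8x8
Op 3 fold_up: fold axis h@12; visible region now rows[8,12) x cols[8,16) = 4x8
Op 4 fold_left: fold axis v@12; visible region now rows[8,12) x cols[8,12) = 4x4
Op 5 fold_right: fold axis v@10; visible region now rows[8,12) x cols[10,12) = 4x2
Op 6 cut(0, 0): punch at orig (8,10); cuts so far [(8, 10)]; region rows[8,12) x cols[10,12) = 4x2
Op 7 cut(3, 1): punch at orig (11,11); cuts so far [(8, 10), (11, 11)]; region rows[8,12) x cols[10,12) = 4x2
Op 8 cut(1, 1): punch at orig (9,11); cuts so far [(8, 10), (9, 11), (11, 11)]; region rows[8,12) x cols[10,12) = 4x2
Unfold 1 (reflect across v@10): 6 holes -> [(8, 9), (8, 10), (9, 8), (9, 11), (11, 8), (11, 11)]
Unfold 2 (reflect across v@12): 12 holes -> [(8, 9), (8, 10), (8, 13), (8, 14), (9, 8), (9, 11), (9, 12), (9, 15), (11, 8), (11, 11), (11, 12), (11, 15)]
Unfold 3 (reflect across h@12): 24 holes -> [(8, 9), (8, 10), (8, 13), (8, 14), (9, 8), (9, 11), (9, 12), (9, 15), (11, 8), (11, 11), (11, 12), (11, 15), (12, 8), (12, 11), (12, 12), (12, 15), (14, 8), (14, 11), (14, 12), (14, 15), (15, 9), (15, 10), (15, 13), (15, 14)]
Unfold 4 (reflect across h@8): 48 holes -> [(0, 9), (0, 10), (0, 13), (0, 14), (1, 8), (1, 11), (1, 12), (1, 15), (3, 8), (3, 11), (3, 12), (3, 15), (4, 8), (4, 11), (4, 12), (4, 15), (6, 8), (6, 11), (6, 12), (6, 15), (7, 9), (7, 10), (7, 13), (7, 14), (8, 9), (8, 10), (8, 13), (8, 14), (9, 8), (9, 11), (9, 12), (9, 15), (11, 8), (11, 11), (11, 12), (11, 15), (12, 8), (12, 11), (12, 12), (12, 15), (14, 8), (14, 11), (14, 12), (14, 15), (15, 9), (15, 10), (15, 13), (15, 14)]
Unfold 5 (reflect across v@8): 96 holes -> [(0, 1), (0, 2), (0, 5), (0, 6), (0, 9), (0, 10), (0, 13), (0, 14), (1, 0), (1, 3), (1, 4), (1, 7), (1, 8), (1, 11), (1, 12), (1, 15), (3, 0), (3, 3), (3, 4), (3, 7), (3, 8), (3, 11), (3, 12), (3, 15), (4, 0), (4, 3), (4, 4), (4, 7), (4, 8), (4, 11), (4, 12), (4, 15), (6, 0), (6, 3), (6, 4), (6, 7), (6, 8), (6, 11), (6, 12), (6, 15), (7, 1), (7, 2), (7, 5), (7, 6), (7, 9), (7, 10), (7, 13), (7, 14), (8, 1), (8, 2), (8, 5), (8, 6), (8, 9), (8, 10), (8, 13), (8, 14), (9, 0), (9, 3), (9, 4), (9, 7), (9, 8), (9, 11), (9, 12), (9, 15), (11, 0), (11, 3), (11, 4), (11, 7), (11, 8), (11, 11), (11, 12), (11, 15), (12, 0), (12, 3), (12, 4), (12, 7), (12, 8), (12, 11), (12, 12), (12, 15), (14, 0), (14, 3), (14, 4), (14, 7), (14, 8), (14, 11), (14, 12), (14, 15), (15, 1), (15, 2), (15, 5), (15, 6), (15, 9), (15, 10), (15, 13), (15, 14)]
Holes: [(0, 1), (0, 2), (0, 5), (0, 6), (0, 9), (0, 10), (0, 13), (0, 14), (1, 0), (1, 3), (1, 4), (1, 7), (1, 8), (1, 11), (1, 12), (1, 15), (3, 0), (3, 3), (3, 4), (3, 7), (3, 8), (3, 11), (3, 12), (3, 15), (4, 0), (4, 3), (4, 4), (4, 7), (4, 8), (4, 11), (4, 12), (4, 15), (6, 0), (6, 3), (6, 4), (6, 7), (6, 8), (6, 11), (6, 12), (6, 15), (7, 1), (7, 2), (7, 5), (7, 6), (7, 9), (7, 10), (7, 13), (7, 14), (8, 1), (8, 2), (8, 5), (8, 6), (8, 9), (8, 10), (8, 13), (8, 14), (9, 0), (9, 3), (9, 4), (9, 7), (9, 8), (9, 11), (9, 12), (9, 15), (11, 0), (11, 3), (11, 4), (11, 7), (11, 8), (11, 11), (11, 12), (11, 15), (12, 0), (12, 3), (12, 4), (12, 7), (12, 8), (12, 11), (12, 12), (12, 15), (14, 0), (14, 3), (14, 4), (14, 7), (14, 8), (14, 11), (14, 12), (14, 15), (15, 1), (15, 2), (15, 5), (15, 6), (15, 9), (15, 10), (15, 13), (15, 14)]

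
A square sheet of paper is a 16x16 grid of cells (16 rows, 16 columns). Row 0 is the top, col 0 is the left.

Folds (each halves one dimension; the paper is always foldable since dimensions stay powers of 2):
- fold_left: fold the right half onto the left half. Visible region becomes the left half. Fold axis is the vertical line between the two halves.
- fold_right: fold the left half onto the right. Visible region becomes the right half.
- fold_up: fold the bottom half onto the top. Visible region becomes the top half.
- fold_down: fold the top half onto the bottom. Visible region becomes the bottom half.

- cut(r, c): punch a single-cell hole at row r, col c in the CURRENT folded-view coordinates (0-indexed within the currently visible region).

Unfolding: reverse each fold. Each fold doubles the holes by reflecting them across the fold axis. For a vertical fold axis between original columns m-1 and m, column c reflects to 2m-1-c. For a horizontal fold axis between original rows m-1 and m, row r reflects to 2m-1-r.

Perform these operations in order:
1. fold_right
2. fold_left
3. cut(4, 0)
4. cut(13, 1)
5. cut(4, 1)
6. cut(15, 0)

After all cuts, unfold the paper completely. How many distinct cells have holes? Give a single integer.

Op 1 fold_right: fold axis v@8; visible region now rows[0,16) x cols[8,16) = 16x8
Op 2 fold_left: fold axis v@12; visible region now rows[0,16) x cols[8,12) = 16x4
Op 3 cut(4, 0): punch at orig (4,8); cuts so far [(4, 8)]; region rows[0,16) x cols[8,12) = 16x4
Op 4 cut(13, 1): punch at orig (13,9); cuts so far [(4, 8), (13, 9)]; region rows[0,16) x cols[8,12) = 16x4
Op 5 cut(4, 1): punch at orig (4,9); cuts so far [(4, 8), (4, 9), (13, 9)]; region rows[0,16) x cols[8,12) = 16x4
Op 6 cut(15, 0): punch at orig (15,8); cuts so far [(4, 8), (4, 9), (13, 9), (15, 8)]; region rows[0,16) x cols[8,12) = 16x4
Unfold 1 (reflect across v@12): 8 holes -> [(4, 8), (4, 9), (4, 14), (4, 15), (13, 9), (13, 14), (15, 8), (15, 15)]
Unfold 2 (reflect across v@8): 16 holes -> [(4, 0), (4, 1), (4, 6), (4, 7), (4, 8), (4, 9), (4, 14), (4, 15), (13, 1), (13, 6), (13, 9), (13, 14), (15, 0), (15, 7), (15, 8), (15, 15)]

Answer: 16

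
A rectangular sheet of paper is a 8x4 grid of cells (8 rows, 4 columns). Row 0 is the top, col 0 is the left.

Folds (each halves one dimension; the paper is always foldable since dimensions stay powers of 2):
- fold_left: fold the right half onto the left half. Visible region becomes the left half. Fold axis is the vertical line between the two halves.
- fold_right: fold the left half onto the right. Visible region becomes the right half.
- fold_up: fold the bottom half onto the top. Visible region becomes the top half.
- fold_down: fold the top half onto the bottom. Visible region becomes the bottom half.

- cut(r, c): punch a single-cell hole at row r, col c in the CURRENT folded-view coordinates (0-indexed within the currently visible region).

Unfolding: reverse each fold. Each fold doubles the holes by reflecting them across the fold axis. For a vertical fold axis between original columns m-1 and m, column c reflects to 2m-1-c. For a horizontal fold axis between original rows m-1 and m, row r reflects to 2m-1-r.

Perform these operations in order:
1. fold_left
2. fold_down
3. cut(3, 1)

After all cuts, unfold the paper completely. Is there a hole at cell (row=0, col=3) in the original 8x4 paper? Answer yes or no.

Answer: no

Derivation:
Op 1 fold_left: fold axis v@2; visible region now rows[0,8) x cols[0,2) = 8x2
Op 2 fold_down: fold axis h@4; visible region now rows[4,8) x cols[0,2) = 4x2
Op 3 cut(3, 1): punch at orig (7,1); cuts so far [(7, 1)]; region rows[4,8) x cols[0,2) = 4x2
Unfold 1 (reflect across h@4): 2 holes -> [(0, 1), (7, 1)]
Unfold 2 (reflect across v@2): 4 holes -> [(0, 1), (0, 2), (7, 1), (7, 2)]
Holes: [(0, 1), (0, 2), (7, 1), (7, 2)]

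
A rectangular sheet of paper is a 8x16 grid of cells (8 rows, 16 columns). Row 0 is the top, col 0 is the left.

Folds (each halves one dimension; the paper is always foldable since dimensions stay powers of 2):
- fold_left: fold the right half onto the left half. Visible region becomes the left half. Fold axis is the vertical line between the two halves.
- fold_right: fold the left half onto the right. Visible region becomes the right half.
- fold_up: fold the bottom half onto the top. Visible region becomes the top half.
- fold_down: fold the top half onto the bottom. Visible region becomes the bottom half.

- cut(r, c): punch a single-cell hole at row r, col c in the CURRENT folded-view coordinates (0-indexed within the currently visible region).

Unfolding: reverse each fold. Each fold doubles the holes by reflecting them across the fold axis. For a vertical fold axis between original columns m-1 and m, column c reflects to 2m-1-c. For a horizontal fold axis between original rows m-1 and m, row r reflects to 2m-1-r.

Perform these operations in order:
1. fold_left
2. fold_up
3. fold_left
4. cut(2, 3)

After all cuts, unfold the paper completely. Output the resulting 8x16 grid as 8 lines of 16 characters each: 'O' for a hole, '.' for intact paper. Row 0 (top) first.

Op 1 fold_left: fold axis v@8; visible region now rows[0,8) x cols[0,8) = 8x8
Op 2 fold_up: fold axis h@4; visible region now rows[0,4) x cols[0,8) = 4x8
Op 3 fold_left: fold axis v@4; visible region now rows[0,4) x cols[0,4) = 4x4
Op 4 cut(2, 3): punch at orig (2,3); cuts so far [(2, 3)]; region rows[0,4) x cols[0,4) = 4x4
Unfold 1 (reflect across v@4): 2 holes -> [(2, 3), (2, 4)]
Unfold 2 (reflect across h@4): 4 holes -> [(2, 3), (2, 4), (5, 3), (5, 4)]
Unfold 3 (reflect across v@8): 8 holes -> [(2, 3), (2, 4), (2, 11), (2, 12), (5, 3), (5, 4), (5, 11), (5, 12)]

Answer: ................
................
...OO......OO...
................
................
...OO......OO...
................
................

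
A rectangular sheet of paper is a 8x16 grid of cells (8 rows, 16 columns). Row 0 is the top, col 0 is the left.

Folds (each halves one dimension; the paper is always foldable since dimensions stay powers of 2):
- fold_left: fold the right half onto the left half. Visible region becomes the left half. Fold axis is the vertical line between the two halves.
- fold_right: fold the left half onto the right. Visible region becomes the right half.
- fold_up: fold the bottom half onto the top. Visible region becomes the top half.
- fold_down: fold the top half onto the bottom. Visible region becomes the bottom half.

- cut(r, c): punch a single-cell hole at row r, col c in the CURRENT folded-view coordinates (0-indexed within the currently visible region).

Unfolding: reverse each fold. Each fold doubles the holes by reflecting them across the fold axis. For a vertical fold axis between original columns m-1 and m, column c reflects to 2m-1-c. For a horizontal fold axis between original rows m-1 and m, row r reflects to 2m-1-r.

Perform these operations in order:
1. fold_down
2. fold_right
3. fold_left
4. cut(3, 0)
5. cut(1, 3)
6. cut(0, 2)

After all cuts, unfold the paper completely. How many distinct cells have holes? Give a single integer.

Op 1 fold_down: fold axis h@4; visible region now rows[4,8) x cols[0,16) = 4x16
Op 2 fold_right: fold axis v@8; visible region now rows[4,8) x cols[8,16) = 4x8
Op 3 fold_left: fold axis v@12; visible region now rows[4,8) x cols[8,12) = 4x4
Op 4 cut(3, 0): punch at orig (7,8); cuts so far [(7, 8)]; region rows[4,8) x cols[8,12) = 4x4
Op 5 cut(1, 3): punch at orig (5,11); cuts so far [(5, 11), (7, 8)]; region rows[4,8) x cols[8,12) = 4x4
Op 6 cut(0, 2): punch at orig (4,10); cuts so far [(4, 10), (5, 11), (7, 8)]; region rows[4,8) x cols[8,12) = 4x4
Unfold 1 (reflect across v@12): 6 holes -> [(4, 10), (4, 13), (5, 11), (5, 12), (7, 8), (7, 15)]
Unfold 2 (reflect across v@8): 12 holes -> [(4, 2), (4, 5), (4, 10), (4, 13), (5, 3), (5, 4), (5, 11), (5, 12), (7, 0), (7, 7), (7, 8), (7, 15)]
Unfold 3 (reflect across h@4): 24 holes -> [(0, 0), (0, 7), (0, 8), (0, 15), (2, 3), (2, 4), (2, 11), (2, 12), (3, 2), (3, 5), (3, 10), (3, 13), (4, 2), (4, 5), (4, 10), (4, 13), (5, 3), (5, 4), (5, 11), (5, 12), (7, 0), (7, 7), (7, 8), (7, 15)]

Answer: 24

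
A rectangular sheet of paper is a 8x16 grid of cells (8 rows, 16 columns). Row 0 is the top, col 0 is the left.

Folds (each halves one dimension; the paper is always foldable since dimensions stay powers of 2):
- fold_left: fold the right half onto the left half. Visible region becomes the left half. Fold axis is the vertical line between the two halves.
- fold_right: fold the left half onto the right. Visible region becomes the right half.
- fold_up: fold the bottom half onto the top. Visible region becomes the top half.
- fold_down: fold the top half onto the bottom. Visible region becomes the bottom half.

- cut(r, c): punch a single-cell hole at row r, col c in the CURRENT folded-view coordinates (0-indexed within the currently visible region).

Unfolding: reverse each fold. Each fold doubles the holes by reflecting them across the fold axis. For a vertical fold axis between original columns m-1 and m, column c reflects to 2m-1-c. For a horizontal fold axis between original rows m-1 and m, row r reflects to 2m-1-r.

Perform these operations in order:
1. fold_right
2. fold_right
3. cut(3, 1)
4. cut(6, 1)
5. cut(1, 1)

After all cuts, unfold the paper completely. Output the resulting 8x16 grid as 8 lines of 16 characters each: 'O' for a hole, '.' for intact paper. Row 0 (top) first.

Answer: ................
..O..O....O..O..
................
..O..O....O..O..
................
................
..O..O....O..O..
................

Derivation:
Op 1 fold_right: fold axis v@8; visible region now rows[0,8) x cols[8,16) = 8x8
Op 2 fold_right: fold axis v@12; visible region now rows[0,8) x cols[12,16) = 8x4
Op 3 cut(3, 1): punch at orig (3,13); cuts so far [(3, 13)]; region rows[0,8) x cols[12,16) = 8x4
Op 4 cut(6, 1): punch at orig (6,13); cuts so far [(3, 13), (6, 13)]; region rows[0,8) x cols[12,16) = 8x4
Op 5 cut(1, 1): punch at orig (1,13); cuts so far [(1, 13), (3, 13), (6, 13)]; region rows[0,8) x cols[12,16) = 8x4
Unfold 1 (reflect across v@12): 6 holes -> [(1, 10), (1, 13), (3, 10), (3, 13), (6, 10), (6, 13)]
Unfold 2 (reflect across v@8): 12 holes -> [(1, 2), (1, 5), (1, 10), (1, 13), (3, 2), (3, 5), (3, 10), (3, 13), (6, 2), (6, 5), (6, 10), (6, 13)]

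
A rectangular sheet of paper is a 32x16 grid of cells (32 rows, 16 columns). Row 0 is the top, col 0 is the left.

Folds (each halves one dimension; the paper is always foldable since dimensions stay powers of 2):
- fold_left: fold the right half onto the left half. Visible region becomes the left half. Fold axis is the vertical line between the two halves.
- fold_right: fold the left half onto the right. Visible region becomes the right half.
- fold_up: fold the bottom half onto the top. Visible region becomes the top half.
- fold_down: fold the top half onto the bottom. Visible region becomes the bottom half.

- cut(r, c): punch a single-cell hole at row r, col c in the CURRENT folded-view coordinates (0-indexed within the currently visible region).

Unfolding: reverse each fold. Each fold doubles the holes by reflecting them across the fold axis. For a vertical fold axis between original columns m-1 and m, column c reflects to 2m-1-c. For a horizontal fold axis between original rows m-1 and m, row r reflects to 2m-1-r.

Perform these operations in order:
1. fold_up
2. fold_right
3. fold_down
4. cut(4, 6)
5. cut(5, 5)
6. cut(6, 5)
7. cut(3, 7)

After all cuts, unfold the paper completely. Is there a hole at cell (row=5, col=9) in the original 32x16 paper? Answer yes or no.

Op 1 fold_up: fold axis h@16; visible region now rows[0,16) x cols[0,16) = 16x16
Op 2 fold_right: fold axis v@8; visible region now rows[0,16) x cols[8,16) = 16x8
Op 3 fold_down: fold axis h@8; visible region now rows[8,16) x cols[8,16) = 8x8
Op 4 cut(4, 6): punch at orig (12,14); cuts so far [(12, 14)]; region rows[8,16) x cols[8,16) = 8x8
Op 5 cut(5, 5): punch at orig (13,13); cuts so far [(12, 14), (13, 13)]; region rows[8,16) x cols[8,16) = 8x8
Op 6 cut(6, 5): punch at orig (14,13); cuts so far [(12, 14), (13, 13), (14, 13)]; region rows[8,16) x cols[8,16) = 8x8
Op 7 cut(3, 7): punch at orig (11,15); cuts so far [(11, 15), (12, 14), (13, 13), (14, 13)]; region rows[8,16) x cols[8,16) = 8x8
Unfold 1 (reflect across h@8): 8 holes -> [(1, 13), (2, 13), (3, 14), (4, 15), (11, 15), (12, 14), (13, 13), (14, 13)]
Unfold 2 (reflect across v@8): 16 holes -> [(1, 2), (1, 13), (2, 2), (2, 13), (3, 1), (3, 14), (4, 0), (4, 15), (11, 0), (11, 15), (12, 1), (12, 14), (13, 2), (13, 13), (14, 2), (14, 13)]
Unfold 3 (reflect across h@16): 32 holes -> [(1, 2), (1, 13), (2, 2), (2, 13), (3, 1), (3, 14), (4, 0), (4, 15), (11, 0), (11, 15), (12, 1), (12, 14), (13, 2), (13, 13), (14, 2), (14, 13), (17, 2), (17, 13), (18, 2), (18, 13), (19, 1), (19, 14), (20, 0), (20, 15), (27, 0), (27, 15), (28, 1), (28, 14), (29, 2), (29, 13), (30, 2), (30, 13)]
Holes: [(1, 2), (1, 13), (2, 2), (2, 13), (3, 1), (3, 14), (4, 0), (4, 15), (11, 0), (11, 15), (12, 1), (12, 14), (13, 2), (13, 13), (14, 2), (14, 13), (17, 2), (17, 13), (18, 2), (18, 13), (19, 1), (19, 14), (20, 0), (20, 15), (27, 0), (27, 15), (28, 1), (28, 14), (29, 2), (29, 13), (30, 2), (30, 13)]

Answer: no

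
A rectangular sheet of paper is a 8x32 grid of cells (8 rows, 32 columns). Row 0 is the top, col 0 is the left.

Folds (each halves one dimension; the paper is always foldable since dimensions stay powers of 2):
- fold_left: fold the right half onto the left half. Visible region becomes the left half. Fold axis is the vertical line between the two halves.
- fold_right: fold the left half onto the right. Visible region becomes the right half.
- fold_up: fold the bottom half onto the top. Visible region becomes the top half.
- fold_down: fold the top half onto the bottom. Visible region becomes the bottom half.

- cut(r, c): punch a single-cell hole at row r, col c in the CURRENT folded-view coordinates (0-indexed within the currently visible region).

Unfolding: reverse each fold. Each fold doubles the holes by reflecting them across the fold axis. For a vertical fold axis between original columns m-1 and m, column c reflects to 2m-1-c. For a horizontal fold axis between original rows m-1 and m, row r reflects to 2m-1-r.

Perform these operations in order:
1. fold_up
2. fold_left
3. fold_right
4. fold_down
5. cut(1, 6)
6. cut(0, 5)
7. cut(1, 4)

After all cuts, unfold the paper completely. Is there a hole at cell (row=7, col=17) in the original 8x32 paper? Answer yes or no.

Op 1 fold_up: fold axis h@4; visible region now rows[0,4) x cols[0,32) = 4x32
Op 2 fold_left: fold axis v@16; visible region now rows[0,4) x cols[0,16) = 4x16
Op 3 fold_right: fold axis v@8; visible region now rows[0,4) x cols[8,16) = 4x8
Op 4 fold_down: fold axis h@2; visible region now rows[2,4) x cols[8,16) = 2x8
Op 5 cut(1, 6): punch at orig (3,14); cuts so far [(3, 14)]; region rows[2,4) x cols[8,16) = 2x8
Op 6 cut(0, 5): punch at orig (2,13); cuts so far [(2, 13), (3, 14)]; region rows[2,4) x cols[8,16) = 2x8
Op 7 cut(1, 4): punch at orig (3,12); cuts so far [(2, 13), (3, 12), (3, 14)]; region rows[2,4) x cols[8,16) = 2x8
Unfold 1 (reflect across h@2): 6 holes -> [(0, 12), (0, 14), (1, 13), (2, 13), (3, 12), (3, 14)]
Unfold 2 (reflect across v@8): 12 holes -> [(0, 1), (0, 3), (0, 12), (0, 14), (1, 2), (1, 13), (2, 2), (2, 13), (3, 1), (3, 3), (3, 12), (3, 14)]
Unfold 3 (reflect across v@16): 24 holes -> [(0, 1), (0, 3), (0, 12), (0, 14), (0, 17), (0, 19), (0, 28), (0, 30), (1, 2), (1, 13), (1, 18), (1, 29), (2, 2), (2, 13), (2, 18), (2, 29), (3, 1), (3, 3), (3, 12), (3, 14), (3, 17), (3, 19), (3, 28), (3, 30)]
Unfold 4 (reflect across h@4): 48 holes -> [(0, 1), (0, 3), (0, 12), (0, 14), (0, 17), (0, 19), (0, 28), (0, 30), (1, 2), (1, 13), (1, 18), (1, 29), (2, 2), (2, 13), (2, 18), (2, 29), (3, 1), (3, 3), (3, 12), (3, 14), (3, 17), (3, 19), (3, 28), (3, 30), (4, 1), (4, 3), (4, 12), (4, 14), (4, 17), (4, 19), (4, 28), (4, 30), (5, 2), (5, 13), (5, 18), (5, 29), (6, 2), (6, 13), (6, 18), (6, 29), (7, 1), (7, 3), (7, 12), (7, 14), (7, 17), (7, 19), (7, 28), (7, 30)]
Holes: [(0, 1), (0, 3), (0, 12), (0, 14), (0, 17), (0, 19), (0, 28), (0, 30), (1, 2), (1, 13), (1, 18), (1, 29), (2, 2), (2, 13), (2, 18), (2, 29), (3, 1), (3, 3), (3, 12), (3, 14), (3, 17), (3, 19), (3, 28), (3, 30), (4, 1), (4, 3), (4, 12), (4, 14), (4, 17), (4, 19), (4, 28), (4, 30), (5, 2), (5, 13), (5, 18), (5, 29), (6, 2), (6, 13), (6, 18), (6, 29), (7, 1), (7, 3), (7, 12), (7, 14), (7, 17), (7, 19), (7, 28), (7, 30)]

Answer: yes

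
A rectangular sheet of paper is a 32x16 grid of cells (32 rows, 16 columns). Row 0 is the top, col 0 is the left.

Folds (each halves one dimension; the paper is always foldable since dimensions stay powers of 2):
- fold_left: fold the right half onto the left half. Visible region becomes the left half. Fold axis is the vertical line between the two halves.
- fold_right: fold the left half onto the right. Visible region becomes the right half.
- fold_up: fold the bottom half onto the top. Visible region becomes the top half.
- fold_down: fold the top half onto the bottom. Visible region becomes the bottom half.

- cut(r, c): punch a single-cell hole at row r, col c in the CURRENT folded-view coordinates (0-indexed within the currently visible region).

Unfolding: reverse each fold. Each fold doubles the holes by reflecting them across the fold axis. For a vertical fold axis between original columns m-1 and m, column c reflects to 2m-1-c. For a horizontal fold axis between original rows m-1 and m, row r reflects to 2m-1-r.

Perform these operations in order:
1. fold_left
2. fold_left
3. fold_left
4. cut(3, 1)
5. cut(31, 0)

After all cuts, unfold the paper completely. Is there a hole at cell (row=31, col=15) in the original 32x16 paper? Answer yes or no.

Op 1 fold_left: fold axis v@8; visible region now rows[0,32) x cols[0,8) = 32x8
Op 2 fold_left: fold axis v@4; visible region now rows[0,32) x cols[0,4) = 32x4
Op 3 fold_left: fold axis v@2; visible region now rows[0,32) x cols[0,2) = 32x2
Op 4 cut(3, 1): punch at orig (3,1); cuts so far [(3, 1)]; region rows[0,32) x cols[0,2) = 32x2
Op 5 cut(31, 0): punch at orig (31,0); cuts so far [(3, 1), (31, 0)]; region rows[0,32) x cols[0,2) = 32x2
Unfold 1 (reflect across v@2): 4 holes -> [(3, 1), (3, 2), (31, 0), (31, 3)]
Unfold 2 (reflect across v@4): 8 holes -> [(3, 1), (3, 2), (3, 5), (3, 6), (31, 0), (31, 3), (31, 4), (31, 7)]
Unfold 3 (reflect across v@8): 16 holes -> [(3, 1), (3, 2), (3, 5), (3, 6), (3, 9), (3, 10), (3, 13), (3, 14), (31, 0), (31, 3), (31, 4), (31, 7), (31, 8), (31, 11), (31, 12), (31, 15)]
Holes: [(3, 1), (3, 2), (3, 5), (3, 6), (3, 9), (3, 10), (3, 13), (3, 14), (31, 0), (31, 3), (31, 4), (31, 7), (31, 8), (31, 11), (31, 12), (31, 15)]

Answer: yes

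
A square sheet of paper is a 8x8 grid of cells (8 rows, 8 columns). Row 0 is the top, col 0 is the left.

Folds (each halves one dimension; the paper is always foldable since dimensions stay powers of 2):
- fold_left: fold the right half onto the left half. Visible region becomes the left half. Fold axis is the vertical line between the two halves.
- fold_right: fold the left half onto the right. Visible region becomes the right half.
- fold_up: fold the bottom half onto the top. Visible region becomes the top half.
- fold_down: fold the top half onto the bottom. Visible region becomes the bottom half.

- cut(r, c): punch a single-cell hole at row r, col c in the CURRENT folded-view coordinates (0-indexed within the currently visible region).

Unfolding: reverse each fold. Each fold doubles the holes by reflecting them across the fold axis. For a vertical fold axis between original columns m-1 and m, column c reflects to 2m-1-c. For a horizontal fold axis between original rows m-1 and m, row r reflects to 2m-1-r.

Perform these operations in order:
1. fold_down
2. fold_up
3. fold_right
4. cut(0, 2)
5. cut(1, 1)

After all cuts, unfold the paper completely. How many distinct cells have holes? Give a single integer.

Op 1 fold_down: fold axis h@4; visible region now rows[4,8) x cols[0,8) = 4x8
Op 2 fold_up: fold axis h@6; visible region now rows[4,6) x cols[0,8) = 2x8
Op 3 fold_right: fold axis v@4; visible region now rows[4,6) x cols[4,8) = 2x4
Op 4 cut(0, 2): punch at orig (4,6); cuts so far [(4, 6)]; region rows[4,6) x cols[4,8) = 2x4
Op 5 cut(1, 1): punch at orig (5,5); cuts so far [(4, 6), (5, 5)]; region rows[4,6) x cols[4,8) = 2x4
Unfold 1 (reflect across v@4): 4 holes -> [(4, 1), (4, 6), (5, 2), (5, 5)]
Unfold 2 (reflect across h@6): 8 holes -> [(4, 1), (4, 6), (5, 2), (5, 5), (6, 2), (6, 5), (7, 1), (7, 6)]
Unfold 3 (reflect across h@4): 16 holes -> [(0, 1), (0, 6), (1, 2), (1, 5), (2, 2), (2, 5), (3, 1), (3, 6), (4, 1), (4, 6), (5, 2), (5, 5), (6, 2), (6, 5), (7, 1), (7, 6)]

Answer: 16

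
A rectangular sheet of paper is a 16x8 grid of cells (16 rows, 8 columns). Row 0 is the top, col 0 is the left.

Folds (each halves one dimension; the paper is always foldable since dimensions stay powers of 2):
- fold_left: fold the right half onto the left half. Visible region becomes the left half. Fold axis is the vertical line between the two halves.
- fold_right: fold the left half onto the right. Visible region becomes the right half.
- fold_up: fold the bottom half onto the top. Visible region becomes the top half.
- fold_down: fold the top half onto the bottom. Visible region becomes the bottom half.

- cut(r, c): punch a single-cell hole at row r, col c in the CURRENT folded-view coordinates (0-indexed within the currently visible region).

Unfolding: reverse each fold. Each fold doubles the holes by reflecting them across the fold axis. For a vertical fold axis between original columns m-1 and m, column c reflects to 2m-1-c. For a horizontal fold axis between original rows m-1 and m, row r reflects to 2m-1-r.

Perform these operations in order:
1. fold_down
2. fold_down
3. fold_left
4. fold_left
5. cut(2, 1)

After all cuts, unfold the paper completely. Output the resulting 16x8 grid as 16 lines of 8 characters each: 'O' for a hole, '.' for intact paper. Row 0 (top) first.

Op 1 fold_down: fold axis h@8; visible region now rows[8,16) x cols[0,8) = 8x8
Op 2 fold_down: fold axis h@12; visible region now rows[12,16) x cols[0,8) = 4x8
Op 3 fold_left: fold axis v@4; visible region now rows[12,16) x cols[0,4) = 4x4
Op 4 fold_left: fold axis v@2; visible region now rows[12,16) x cols[0,2) = 4x2
Op 5 cut(2, 1): punch at orig (14,1); cuts so far [(14, 1)]; region rows[12,16) x cols[0,2) = 4x2
Unfold 1 (reflect across v@2): 2 holes -> [(14, 1), (14, 2)]
Unfold 2 (reflect across v@4): 4 holes -> [(14, 1), (14, 2), (14, 5), (14, 6)]
Unfold 3 (reflect across h@12): 8 holes -> [(9, 1), (9, 2), (9, 5), (9, 6), (14, 1), (14, 2), (14, 5), (14, 6)]
Unfold 4 (reflect across h@8): 16 holes -> [(1, 1), (1, 2), (1, 5), (1, 6), (6, 1), (6, 2), (6, 5), (6, 6), (9, 1), (9, 2), (9, 5), (9, 6), (14, 1), (14, 2), (14, 5), (14, 6)]

Answer: ........
.OO..OO.
........
........
........
........
.OO..OO.
........
........
.OO..OO.
........
........
........
........
.OO..OO.
........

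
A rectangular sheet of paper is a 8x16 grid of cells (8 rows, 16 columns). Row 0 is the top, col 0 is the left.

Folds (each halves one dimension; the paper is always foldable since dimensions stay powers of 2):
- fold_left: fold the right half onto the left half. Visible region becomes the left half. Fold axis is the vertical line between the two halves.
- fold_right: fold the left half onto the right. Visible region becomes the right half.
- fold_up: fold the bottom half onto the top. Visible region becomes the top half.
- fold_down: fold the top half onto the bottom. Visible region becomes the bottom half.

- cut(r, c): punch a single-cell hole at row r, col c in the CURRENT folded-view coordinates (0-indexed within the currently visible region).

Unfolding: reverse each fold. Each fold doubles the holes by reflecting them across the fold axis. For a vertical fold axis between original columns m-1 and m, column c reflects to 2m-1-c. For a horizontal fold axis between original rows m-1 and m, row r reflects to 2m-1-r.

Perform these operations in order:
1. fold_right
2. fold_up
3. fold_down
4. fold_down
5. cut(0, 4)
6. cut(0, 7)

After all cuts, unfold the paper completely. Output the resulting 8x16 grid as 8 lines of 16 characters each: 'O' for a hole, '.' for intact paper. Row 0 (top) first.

Op 1 fold_right: fold axis v@8; visible region now rows[0,8) x cols[8,16) = 8x8
Op 2 fold_up: fold axis h@4; visible region now rows[0,4) x cols[8,16) = 4x8
Op 3 fold_down: fold axis h@2; visible region now rows[2,4) x cols[8,16) = 2x8
Op 4 fold_down: fold axis h@3; visible region now rows[3,4) x cols[8,16) = 1x8
Op 5 cut(0, 4): punch at orig (3,12); cuts so far [(3, 12)]; region rows[3,4) x cols[8,16) = 1x8
Op 6 cut(0, 7): punch at orig (3,15); cuts so far [(3, 12), (3, 15)]; region rows[3,4) x cols[8,16) = 1x8
Unfold 1 (reflect across h@3): 4 holes -> [(2, 12), (2, 15), (3, 12), (3, 15)]
Unfold 2 (reflect across h@2): 8 holes -> [(0, 12), (0, 15), (1, 12), (1, 15), (2, 12), (2, 15), (3, 12), (3, 15)]
Unfold 3 (reflect across h@4): 16 holes -> [(0, 12), (0, 15), (1, 12), (1, 15), (2, 12), (2, 15), (3, 12), (3, 15), (4, 12), (4, 15), (5, 12), (5, 15), (6, 12), (6, 15), (7, 12), (7, 15)]
Unfold 4 (reflect across v@8): 32 holes -> [(0, 0), (0, 3), (0, 12), (0, 15), (1, 0), (1, 3), (1, 12), (1, 15), (2, 0), (2, 3), (2, 12), (2, 15), (3, 0), (3, 3), (3, 12), (3, 15), (4, 0), (4, 3), (4, 12), (4, 15), (5, 0), (5, 3), (5, 12), (5, 15), (6, 0), (6, 3), (6, 12), (6, 15), (7, 0), (7, 3), (7, 12), (7, 15)]

Answer: O..O........O..O
O..O........O..O
O..O........O..O
O..O........O..O
O..O........O..O
O..O........O..O
O..O........O..O
O..O........O..O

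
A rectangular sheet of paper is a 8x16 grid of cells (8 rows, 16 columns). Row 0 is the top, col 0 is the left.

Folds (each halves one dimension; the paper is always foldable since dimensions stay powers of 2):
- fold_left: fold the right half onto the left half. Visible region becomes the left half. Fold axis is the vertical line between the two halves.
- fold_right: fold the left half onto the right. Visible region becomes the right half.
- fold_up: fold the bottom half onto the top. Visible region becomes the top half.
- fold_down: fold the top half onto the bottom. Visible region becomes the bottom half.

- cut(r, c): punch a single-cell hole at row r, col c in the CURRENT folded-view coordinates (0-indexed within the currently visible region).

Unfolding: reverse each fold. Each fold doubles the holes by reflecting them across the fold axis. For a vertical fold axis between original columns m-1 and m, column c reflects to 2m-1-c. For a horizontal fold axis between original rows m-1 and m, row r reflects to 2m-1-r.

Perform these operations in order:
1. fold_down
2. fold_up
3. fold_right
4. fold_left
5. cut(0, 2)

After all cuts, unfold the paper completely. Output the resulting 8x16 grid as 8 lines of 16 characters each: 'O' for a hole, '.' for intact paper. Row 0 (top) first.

Op 1 fold_down: fold axis h@4; visible region now rows[4,8) x cols[0,16) = 4x16
Op 2 fold_up: fold axis h@6; visible region now rows[4,6) x cols[0,16) = 2x16
Op 3 fold_right: fold axis v@8; visible region now rows[4,6) x cols[8,16) = 2x8
Op 4 fold_left: fold axis v@12; visible region now rows[4,6) x cols[8,12) = 2x4
Op 5 cut(0, 2): punch at orig (4,10); cuts so far [(4, 10)]; region rows[4,6) x cols[8,12) = 2x4
Unfold 1 (reflect across v@12): 2 holes -> [(4, 10), (4, 13)]
Unfold 2 (reflect across v@8): 4 holes -> [(4, 2), (4, 5), (4, 10), (4, 13)]
Unfold 3 (reflect across h@6): 8 holes -> [(4, 2), (4, 5), (4, 10), (4, 13), (7, 2), (7, 5), (7, 10), (7, 13)]
Unfold 4 (reflect across h@4): 16 holes -> [(0, 2), (0, 5), (0, 10), (0, 13), (3, 2), (3, 5), (3, 10), (3, 13), (4, 2), (4, 5), (4, 10), (4, 13), (7, 2), (7, 5), (7, 10), (7, 13)]

Answer: ..O..O....O..O..
................
................
..O..O....O..O..
..O..O....O..O..
................
................
..O..O....O..O..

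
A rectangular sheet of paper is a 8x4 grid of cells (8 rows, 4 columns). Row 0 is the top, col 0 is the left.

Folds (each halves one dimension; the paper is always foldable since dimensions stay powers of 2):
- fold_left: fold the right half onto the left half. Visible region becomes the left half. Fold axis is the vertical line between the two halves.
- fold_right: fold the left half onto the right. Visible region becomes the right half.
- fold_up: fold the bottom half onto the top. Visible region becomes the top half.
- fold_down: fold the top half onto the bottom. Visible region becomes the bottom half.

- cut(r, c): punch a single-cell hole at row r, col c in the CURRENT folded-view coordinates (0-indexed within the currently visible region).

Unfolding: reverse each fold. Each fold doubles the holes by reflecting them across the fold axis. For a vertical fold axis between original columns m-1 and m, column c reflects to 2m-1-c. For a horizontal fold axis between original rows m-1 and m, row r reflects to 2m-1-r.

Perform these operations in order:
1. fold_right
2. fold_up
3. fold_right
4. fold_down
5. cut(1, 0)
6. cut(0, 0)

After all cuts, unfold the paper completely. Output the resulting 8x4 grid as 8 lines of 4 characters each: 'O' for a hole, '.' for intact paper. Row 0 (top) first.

Answer: OOOO
OOOO
OOOO
OOOO
OOOO
OOOO
OOOO
OOOO

Derivation:
Op 1 fold_right: fold axis v@2; visible region now rows[0,8) x cols[2,4) = 8x2
Op 2 fold_up: fold axis h@4; visible region now rows[0,4) x cols[2,4) = 4x2
Op 3 fold_right: fold axis v@3; visible region now rows[0,4) x cols[3,4) = 4x1
Op 4 fold_down: fold axis h@2; visible region now rows[2,4) x cols[3,4) = 2x1
Op 5 cut(1, 0): punch at orig (3,3); cuts so far [(3, 3)]; region rows[2,4) x cols[3,4) = 2x1
Op 6 cut(0, 0): punch at orig (2,3); cuts so far [(2, 3), (3, 3)]; region rows[2,4) x cols[3,4) = 2x1
Unfold 1 (reflect across h@2): 4 holes -> [(0, 3), (1, 3), (2, 3), (3, 3)]
Unfold 2 (reflect across v@3): 8 holes -> [(0, 2), (0, 3), (1, 2), (1, 3), (2, 2), (2, 3), (3, 2), (3, 3)]
Unfold 3 (reflect across h@4): 16 holes -> [(0, 2), (0, 3), (1, 2), (1, 3), (2, 2), (2, 3), (3, 2), (3, 3), (4, 2), (4, 3), (5, 2), (5, 3), (6, 2), (6, 3), (7, 2), (7, 3)]
Unfold 4 (reflect across v@2): 32 holes -> [(0, 0), (0, 1), (0, 2), (0, 3), (1, 0), (1, 1), (1, 2), (1, 3), (2, 0), (2, 1), (2, 2), (2, 3), (3, 0), (3, 1), (3, 2), (3, 3), (4, 0), (4, 1), (4, 2), (4, 3), (5, 0), (5, 1), (5, 2), (5, 3), (6, 0), (6, 1), (6, 2), (6, 3), (7, 0), (7, 1), (7, 2), (7, 3)]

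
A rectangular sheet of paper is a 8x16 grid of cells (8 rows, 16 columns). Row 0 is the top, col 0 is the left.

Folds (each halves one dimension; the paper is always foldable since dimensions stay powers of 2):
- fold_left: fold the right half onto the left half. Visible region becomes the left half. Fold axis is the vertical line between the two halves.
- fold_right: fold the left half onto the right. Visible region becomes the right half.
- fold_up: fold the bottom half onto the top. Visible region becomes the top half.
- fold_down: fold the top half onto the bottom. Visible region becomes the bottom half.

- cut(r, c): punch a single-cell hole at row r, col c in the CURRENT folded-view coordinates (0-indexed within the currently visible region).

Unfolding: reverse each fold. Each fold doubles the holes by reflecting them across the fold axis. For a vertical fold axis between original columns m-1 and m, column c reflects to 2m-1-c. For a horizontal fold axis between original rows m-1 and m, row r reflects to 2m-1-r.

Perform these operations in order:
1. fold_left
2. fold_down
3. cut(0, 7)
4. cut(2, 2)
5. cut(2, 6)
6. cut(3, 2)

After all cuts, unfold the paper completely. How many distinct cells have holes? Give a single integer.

Answer: 16

Derivation:
Op 1 fold_left: fold axis v@8; visible region now rows[0,8) x cols[0,8) = 8x8
Op 2 fold_down: fold axis h@4; visible region now rows[4,8) x cols[0,8) = 4x8
Op 3 cut(0, 7): punch at orig (4,7); cuts so far [(4, 7)]; region rows[4,8) x cols[0,8) = 4x8
Op 4 cut(2, 2): punch at orig (6,2); cuts so far [(4, 7), (6, 2)]; region rows[4,8) x cols[0,8) = 4x8
Op 5 cut(2, 6): punch at orig (6,6); cuts so far [(4, 7), (6, 2), (6, 6)]; region rows[4,8) x cols[0,8) = 4x8
Op 6 cut(3, 2): punch at orig (7,2); cuts so far [(4, 7), (6, 2), (6, 6), (7, 2)]; region rows[4,8) x cols[0,8) = 4x8
Unfold 1 (reflect across h@4): 8 holes -> [(0, 2), (1, 2), (1, 6), (3, 7), (4, 7), (6, 2), (6, 6), (7, 2)]
Unfold 2 (reflect across v@8): 16 holes -> [(0, 2), (0, 13), (1, 2), (1, 6), (1, 9), (1, 13), (3, 7), (3, 8), (4, 7), (4, 8), (6, 2), (6, 6), (6, 9), (6, 13), (7, 2), (7, 13)]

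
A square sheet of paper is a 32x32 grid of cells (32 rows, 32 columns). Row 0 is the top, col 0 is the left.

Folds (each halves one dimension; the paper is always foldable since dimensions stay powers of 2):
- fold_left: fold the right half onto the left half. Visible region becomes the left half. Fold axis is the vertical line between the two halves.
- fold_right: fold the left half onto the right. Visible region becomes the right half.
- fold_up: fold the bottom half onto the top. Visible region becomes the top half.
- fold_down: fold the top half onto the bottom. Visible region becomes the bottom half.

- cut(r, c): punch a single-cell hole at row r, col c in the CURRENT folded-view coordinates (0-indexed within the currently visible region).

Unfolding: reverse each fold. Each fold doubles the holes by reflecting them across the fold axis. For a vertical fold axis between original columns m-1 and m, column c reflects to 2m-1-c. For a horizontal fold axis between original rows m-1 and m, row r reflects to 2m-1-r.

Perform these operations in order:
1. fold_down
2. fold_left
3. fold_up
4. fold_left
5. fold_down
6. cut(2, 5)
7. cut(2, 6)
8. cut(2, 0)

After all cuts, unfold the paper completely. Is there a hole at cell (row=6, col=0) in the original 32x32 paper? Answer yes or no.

Op 1 fold_down: fold axis h@16; visible region now rows[16,32) x cols[0,32) = 16x32
Op 2 fold_left: fold axis v@16; visible region now rows[16,32) x cols[0,16) = 16x16
Op 3 fold_up: fold axis h@24; visible region now rows[16,24) x cols[0,16) = 8x16
Op 4 fold_left: fold axis v@8; visible region now rows[16,24) x cols[0,8) = 8x8
Op 5 fold_down: fold axis h@20; visible region now rows[20,24) x cols[0,8) = 4x8
Op 6 cut(2, 5): punch at orig (22,5); cuts so far [(22, 5)]; region rows[20,24) x cols[0,8) = 4x8
Op 7 cut(2, 6): punch at orig (22,6); cuts so far [(22, 5), (22, 6)]; region rows[20,24) x cols[0,8) = 4x8
Op 8 cut(2, 0): punch at orig (22,0); cuts so far [(22, 0), (22, 5), (22, 6)]; region rows[20,24) x cols[0,8) = 4x8
Unfold 1 (reflect across h@20): 6 holes -> [(17, 0), (17, 5), (17, 6), (22, 0), (22, 5), (22, 6)]
Unfold 2 (reflect across v@8): 12 holes -> [(17, 0), (17, 5), (17, 6), (17, 9), (17, 10), (17, 15), (22, 0), (22, 5), (22, 6), (22, 9), (22, 10), (22, 15)]
Unfold 3 (reflect across h@24): 24 holes -> [(17, 0), (17, 5), (17, 6), (17, 9), (17, 10), (17, 15), (22, 0), (22, 5), (22, 6), (22, 9), (22, 10), (22, 15), (25, 0), (25, 5), (25, 6), (25, 9), (25, 10), (25, 15), (30, 0), (30, 5), (30, 6), (30, 9), (30, 10), (30, 15)]
Unfold 4 (reflect across v@16): 48 holes -> [(17, 0), (17, 5), (17, 6), (17, 9), (17, 10), (17, 15), (17, 16), (17, 21), (17, 22), (17, 25), (17, 26), (17, 31), (22, 0), (22, 5), (22, 6), (22, 9), (22, 10), (22, 15), (22, 16), (22, 21), (22, 22), (22, 25), (22, 26), (22, 31), (25, 0), (25, 5), (25, 6), (25, 9), (25, 10), (25, 15), (25, 16), (25, 21), (25, 22), (25, 25), (25, 26), (25, 31), (30, 0), (30, 5), (30, 6), (30, 9), (30, 10), (30, 15), (30, 16), (30, 21), (30, 22), (30, 25), (30, 26), (30, 31)]
Unfold 5 (reflect across h@16): 96 holes -> [(1, 0), (1, 5), (1, 6), (1, 9), (1, 10), (1, 15), (1, 16), (1, 21), (1, 22), (1, 25), (1, 26), (1, 31), (6, 0), (6, 5), (6, 6), (6, 9), (6, 10), (6, 15), (6, 16), (6, 21), (6, 22), (6, 25), (6, 26), (6, 31), (9, 0), (9, 5), (9, 6), (9, 9), (9, 10), (9, 15), (9, 16), (9, 21), (9, 22), (9, 25), (9, 26), (9, 31), (14, 0), (14, 5), (14, 6), (14, 9), (14, 10), (14, 15), (14, 16), (14, 21), (14, 22), (14, 25), (14, 26), (14, 31), (17, 0), (17, 5), (17, 6), (17, 9), (17, 10), (17, 15), (17, 16), (17, 21), (17, 22), (17, 25), (17, 26), (17, 31), (22, 0), (22, 5), (22, 6), (22, 9), (22, 10), (22, 15), (22, 16), (22, 21), (22, 22), (22, 25), (22, 26), (22, 31), (25, 0), (25, 5), (25, 6), (25, 9), (25, 10), (25, 15), (25, 16), (25, 21), (25, 22), (25, 25), (25, 26), (25, 31), (30, 0), (30, 5), (30, 6), (30, 9), (30, 10), (30, 15), (30, 16), (30, 21), (30, 22), (30, 25), (30, 26), (30, 31)]
Holes: [(1, 0), (1, 5), (1, 6), (1, 9), (1, 10), (1, 15), (1, 16), (1, 21), (1, 22), (1, 25), (1, 26), (1, 31), (6, 0), (6, 5), (6, 6), (6, 9), (6, 10), (6, 15), (6, 16), (6, 21), (6, 22), (6, 25), (6, 26), (6, 31), (9, 0), (9, 5), (9, 6), (9, 9), (9, 10), (9, 15), (9, 16), (9, 21), (9, 22), (9, 25), (9, 26), (9, 31), (14, 0), (14, 5), (14, 6), (14, 9), (14, 10), (14, 15), (14, 16), (14, 21), (14, 22), (14, 25), (14, 26), (14, 31), (17, 0), (17, 5), (17, 6), (17, 9), (17, 10), (17, 15), (17, 16), (17, 21), (17, 22), (17, 25), (17, 26), (17, 31), (22, 0), (22, 5), (22, 6), (22, 9), (22, 10), (22, 15), (22, 16), (22, 21), (22, 22), (22, 25), (22, 26), (22, 31), (25, 0), (25, 5), (25, 6), (25, 9), (25, 10), (25, 15), (25, 16), (25, 21), (25, 22), (25, 25), (25, 26), (25, 31), (30, 0), (30, 5), (30, 6), (30, 9), (30, 10), (30, 15), (30, 16), (30, 21), (30, 22), (30, 25), (30, 26), (30, 31)]

Answer: yes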